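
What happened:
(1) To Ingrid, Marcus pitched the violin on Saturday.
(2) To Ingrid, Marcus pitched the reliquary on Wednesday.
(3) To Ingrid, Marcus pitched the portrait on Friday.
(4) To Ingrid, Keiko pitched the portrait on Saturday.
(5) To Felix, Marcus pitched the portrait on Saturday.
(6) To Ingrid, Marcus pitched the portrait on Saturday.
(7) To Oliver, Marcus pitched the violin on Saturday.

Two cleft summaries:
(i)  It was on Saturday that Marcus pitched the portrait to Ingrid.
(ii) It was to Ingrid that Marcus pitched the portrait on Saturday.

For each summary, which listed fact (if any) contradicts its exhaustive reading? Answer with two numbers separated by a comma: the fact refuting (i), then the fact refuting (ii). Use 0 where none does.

Summary (i) focuses "on Saturday" (the setting); background same agent, thing, recipient (Marcus / the portrait / Ingrid). Fact (3) matches that background with setting = on Friday — refutes (i).
Summary (ii) focuses "Ingrid" (the recipient); background same agent, thing, setting (Marcus / the portrait / on Saturday). Fact (5) matches that background with recipient = Felix — refutes (ii).

3, 5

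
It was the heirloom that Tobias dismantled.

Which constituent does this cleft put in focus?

the heirloom

In an it-cleft "It was X that/who ...", the clefted constituent X is the focus; the that/who-clause expresses the presupposed open proposition.
Here the focus is "the heirloom". The backgrounded (presupposed) material includes "Tobias".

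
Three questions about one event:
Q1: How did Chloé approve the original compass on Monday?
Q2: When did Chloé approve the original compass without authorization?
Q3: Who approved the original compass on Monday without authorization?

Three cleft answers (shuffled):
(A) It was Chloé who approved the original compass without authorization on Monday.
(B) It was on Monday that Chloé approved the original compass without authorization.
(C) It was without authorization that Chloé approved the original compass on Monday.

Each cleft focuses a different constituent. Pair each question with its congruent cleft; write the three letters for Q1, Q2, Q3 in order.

Q1 asks about the manner; cleft (C) focuses "without authorization", which is the manner — so Q1 → C.
Q2 asks about the time; cleft (B) focuses "on Monday", which is the time — so Q2 → B.
Q3 asks about the subject (agent); cleft (A) focuses "Chloé", which is the subject (agent) — so Q3 → A.
Mapping: Q1→C, Q2→B, Q3→A.

CBA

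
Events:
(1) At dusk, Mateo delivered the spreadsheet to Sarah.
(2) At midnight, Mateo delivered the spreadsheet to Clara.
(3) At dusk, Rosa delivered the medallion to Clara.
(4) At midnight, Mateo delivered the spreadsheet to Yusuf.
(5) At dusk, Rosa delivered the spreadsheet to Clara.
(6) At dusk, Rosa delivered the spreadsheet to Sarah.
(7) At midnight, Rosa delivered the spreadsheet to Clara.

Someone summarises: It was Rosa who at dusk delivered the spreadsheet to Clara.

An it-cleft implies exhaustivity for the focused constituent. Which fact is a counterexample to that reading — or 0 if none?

Focus of the cleft: "Rosa" (the agent). Presupposed background: the spreadsheet as thing and Clara as recipient and at dusk as setting.
Exhaustivity: Rosa is the only agent satisfying that background.
Every other fact differs from the presupposition on some backgrounded slot, so none challenges the exhaustivity.

0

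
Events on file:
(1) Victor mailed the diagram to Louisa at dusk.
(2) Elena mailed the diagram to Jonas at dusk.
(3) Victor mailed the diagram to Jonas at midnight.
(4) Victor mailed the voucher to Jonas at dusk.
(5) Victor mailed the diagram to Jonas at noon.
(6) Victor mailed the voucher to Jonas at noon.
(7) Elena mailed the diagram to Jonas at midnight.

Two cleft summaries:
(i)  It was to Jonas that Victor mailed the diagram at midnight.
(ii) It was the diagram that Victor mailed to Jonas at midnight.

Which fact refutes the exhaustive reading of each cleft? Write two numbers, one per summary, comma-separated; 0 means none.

0, 0

Summary (i) focuses "Jonas" (the recipient); background Victor as agent and the diagram as thing and at midnight as setting. No fact matches that background with a different recipient, so 0.
Summary (ii) focuses "the diagram" (the thing); background Victor as agent and Jonas as recipient and at midnight as setting. No fact matches that background with a different thing, so 0.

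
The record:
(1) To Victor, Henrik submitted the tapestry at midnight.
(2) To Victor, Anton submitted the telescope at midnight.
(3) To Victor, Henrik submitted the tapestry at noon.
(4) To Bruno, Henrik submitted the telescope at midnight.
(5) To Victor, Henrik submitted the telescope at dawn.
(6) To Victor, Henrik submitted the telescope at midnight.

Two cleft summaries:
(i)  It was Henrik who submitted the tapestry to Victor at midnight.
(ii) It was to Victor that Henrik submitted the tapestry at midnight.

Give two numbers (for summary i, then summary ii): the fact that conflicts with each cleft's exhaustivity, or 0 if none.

0, 0

(i): focus "Henrik". No fact shares the tapestry as thing and Victor as recipient and at midnight as setting with a different agent. 0.
(ii): focus "Victor". No fact shares Henrik as agent and the tapestry as thing and at midnight as setting with a different recipient. 0.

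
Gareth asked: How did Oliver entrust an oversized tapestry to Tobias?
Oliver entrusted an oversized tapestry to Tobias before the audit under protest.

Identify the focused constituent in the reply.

The wh-word "how" asks about the manner.
In the answer, "Oliver", "an oversized tapestry" and "to Tobias" are given — repeated from the question.
"before the audit" is also new, but it specifies the time, which is not what the question asks about — so it is not the focus.
The constituent filling the manner gap is "under protest"; that is the focus.

under protest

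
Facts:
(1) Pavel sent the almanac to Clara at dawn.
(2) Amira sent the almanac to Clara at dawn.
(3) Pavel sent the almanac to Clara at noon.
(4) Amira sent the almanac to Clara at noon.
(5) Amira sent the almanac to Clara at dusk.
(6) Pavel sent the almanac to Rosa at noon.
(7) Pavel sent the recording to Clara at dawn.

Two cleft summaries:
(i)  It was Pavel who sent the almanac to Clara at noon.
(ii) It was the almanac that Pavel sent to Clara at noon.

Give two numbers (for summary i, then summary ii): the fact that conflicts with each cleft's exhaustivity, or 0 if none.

4, 0

(i): focus "Pavel". Looking for same thing, recipient, setting (the almanac / Clara / at noon) with some other agent — fact (4) has Amira there. Refuted.
(ii): focus "the almanac". No fact shares same agent, recipient, setting (Pavel / Clara / at noon) with a different thing. 0.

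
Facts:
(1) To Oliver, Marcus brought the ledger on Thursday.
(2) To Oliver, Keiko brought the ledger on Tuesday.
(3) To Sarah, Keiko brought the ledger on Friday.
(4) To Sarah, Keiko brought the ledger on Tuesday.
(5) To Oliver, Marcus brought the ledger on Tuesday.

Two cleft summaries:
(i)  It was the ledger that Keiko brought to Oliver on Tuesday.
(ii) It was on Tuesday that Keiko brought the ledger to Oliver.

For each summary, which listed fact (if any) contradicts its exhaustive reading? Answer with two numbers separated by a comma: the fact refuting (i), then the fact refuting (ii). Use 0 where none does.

0, 0

(i): focus "the ledger". No fact shares same agent, recipient, setting (Keiko / Oliver / on Tuesday) with a different thing. 0.
(ii): focus "on Tuesday". No fact shares same agent, thing, recipient (Keiko / the ledger / Oliver) with a different setting. 0.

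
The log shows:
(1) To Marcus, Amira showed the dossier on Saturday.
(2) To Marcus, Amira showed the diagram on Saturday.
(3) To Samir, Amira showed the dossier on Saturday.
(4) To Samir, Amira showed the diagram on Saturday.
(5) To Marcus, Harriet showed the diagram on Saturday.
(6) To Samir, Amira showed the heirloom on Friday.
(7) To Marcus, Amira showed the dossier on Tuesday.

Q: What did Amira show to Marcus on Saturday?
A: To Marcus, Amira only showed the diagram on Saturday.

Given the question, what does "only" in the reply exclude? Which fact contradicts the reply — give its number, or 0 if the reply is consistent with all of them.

Answering "What did ...?" puts focus on the thing — here, "the diagram".
So "only" ranges over things; the rest (Amira as agent and Marcus as recipient and on Saturday as setting) is presupposed.
Fact (1) keeps Amira as agent and Marcus as recipient and on Saturday as setting but has thing = the dossier; that refutes the reply.
(Fact (4) would refute a reading with focus on the recipient — but that is not what the question asks.)

1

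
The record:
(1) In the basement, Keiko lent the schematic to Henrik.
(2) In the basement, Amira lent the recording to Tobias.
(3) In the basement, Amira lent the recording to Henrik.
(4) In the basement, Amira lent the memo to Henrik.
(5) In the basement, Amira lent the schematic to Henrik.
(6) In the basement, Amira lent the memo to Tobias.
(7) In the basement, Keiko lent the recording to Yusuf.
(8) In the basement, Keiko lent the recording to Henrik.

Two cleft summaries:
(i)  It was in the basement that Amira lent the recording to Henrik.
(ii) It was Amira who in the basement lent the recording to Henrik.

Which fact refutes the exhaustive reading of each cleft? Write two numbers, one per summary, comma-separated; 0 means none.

Summary (i) focuses "in the basement" (the setting); background same agent, thing, recipient (Amira / the recording / Henrik). No fact matches that background with a different setting, so 0.
Summary (ii) focuses "Amira" (the agent); background same thing, recipient, setting (the recording / Henrik / in the basement). Fact (8) matches that background with agent = Keiko — refutes (ii).

0, 8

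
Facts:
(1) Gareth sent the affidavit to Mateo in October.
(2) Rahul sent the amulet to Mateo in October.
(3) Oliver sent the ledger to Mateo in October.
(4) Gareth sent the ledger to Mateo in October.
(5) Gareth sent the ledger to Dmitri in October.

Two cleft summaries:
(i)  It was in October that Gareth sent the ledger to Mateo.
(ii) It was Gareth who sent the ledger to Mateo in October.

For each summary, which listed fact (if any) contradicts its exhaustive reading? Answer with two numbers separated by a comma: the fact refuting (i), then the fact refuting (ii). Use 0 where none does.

0, 3

(i): focus "in October". No fact shares same agent, thing, recipient (Gareth / the ledger / Mateo) with a different setting. 0.
(ii): focus "Gareth". Looking for same thing, recipient, setting (the ledger / Mateo / in October) with some other agent — fact (3) has Oliver there. Refuted.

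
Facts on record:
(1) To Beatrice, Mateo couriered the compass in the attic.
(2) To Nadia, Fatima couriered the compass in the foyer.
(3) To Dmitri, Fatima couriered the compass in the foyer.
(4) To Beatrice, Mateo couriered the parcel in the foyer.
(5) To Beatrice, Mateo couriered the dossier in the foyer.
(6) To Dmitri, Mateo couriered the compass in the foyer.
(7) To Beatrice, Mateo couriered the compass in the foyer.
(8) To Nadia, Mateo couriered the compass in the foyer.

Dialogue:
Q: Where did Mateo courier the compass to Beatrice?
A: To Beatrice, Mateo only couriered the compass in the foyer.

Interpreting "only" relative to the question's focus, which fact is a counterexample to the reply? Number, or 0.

Answering "Where did ...?" puts focus on the setting — here, "in the foyer".
"Only" then excludes alternative settings while the background — agent = Mateo, thing = the compass, recipient = Beatrice — is held fixed.
Fact (1) keeps agent = Mateo, thing = the compass, recipient = Beatrice but has setting = in the attic; that refutes the reply.
(Fact (4) would refute a reading with focus on the thing — but that is not what the question asks.)

1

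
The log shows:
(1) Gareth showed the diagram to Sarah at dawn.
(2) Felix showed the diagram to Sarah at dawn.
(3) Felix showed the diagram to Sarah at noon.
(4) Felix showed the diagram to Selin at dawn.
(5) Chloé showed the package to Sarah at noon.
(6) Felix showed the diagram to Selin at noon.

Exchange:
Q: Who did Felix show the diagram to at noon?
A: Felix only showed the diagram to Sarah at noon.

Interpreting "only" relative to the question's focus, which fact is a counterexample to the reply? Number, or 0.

6

The question "Who did ... to ...?" targets the recipient, so in the reply the focus falls on "Sarah".
So "only" ranges over recipients; the rest (same agent, thing, setting (Felix / the diagram / at noon)) is presupposed.
Fact (6) keeps same agent, thing, setting (Felix / the diagram / at noon) but has recipient = Selin; that refutes the reply.
(Fact (2) would refute a reading with focus on the setting — but that is not what the question asks.)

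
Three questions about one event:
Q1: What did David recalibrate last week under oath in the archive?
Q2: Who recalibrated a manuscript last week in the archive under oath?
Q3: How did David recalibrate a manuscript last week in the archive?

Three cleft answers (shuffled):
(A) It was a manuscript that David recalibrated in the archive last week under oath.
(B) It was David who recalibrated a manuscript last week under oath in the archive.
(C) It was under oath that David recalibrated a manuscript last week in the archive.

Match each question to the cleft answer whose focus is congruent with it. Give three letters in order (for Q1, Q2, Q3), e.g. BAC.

Q1 asks about the direct object; cleft (A) focuses "a manuscript", which is the direct object — so Q1 → A.
Q2 asks about the subject (agent); cleft (B) focuses "David", which is the subject (agent) — so Q2 → B.
Q3 asks about the manner; cleft (C) focuses "under oath", which is the manner — so Q3 → C.
Mapping: Q1→A, Q2→B, Q3→C.

ABC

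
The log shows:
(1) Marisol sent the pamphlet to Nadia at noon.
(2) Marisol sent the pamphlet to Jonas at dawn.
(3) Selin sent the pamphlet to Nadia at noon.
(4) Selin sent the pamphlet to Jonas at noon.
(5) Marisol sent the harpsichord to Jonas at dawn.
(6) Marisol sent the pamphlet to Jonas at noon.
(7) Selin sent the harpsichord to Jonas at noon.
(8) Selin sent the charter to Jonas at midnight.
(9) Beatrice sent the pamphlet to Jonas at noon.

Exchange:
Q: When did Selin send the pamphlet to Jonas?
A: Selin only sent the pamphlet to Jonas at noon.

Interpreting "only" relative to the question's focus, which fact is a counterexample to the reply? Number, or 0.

0

The question "When did ...?" targets the setting, so in the reply the focus falls on "at noon".
"Only" then excludes alternative settings while the background — same agent, thing, recipient (Selin / the pamphlet / Jonas) — is held fixed.
No fact keeps same agent, thing, recipient (Selin / the pamphlet / Jonas) while changing the setting; every other fact differs on something backgrounded. The reply stands.
(Fact (7) would refute a reading with focus on the thing — but that is not what the question asks.)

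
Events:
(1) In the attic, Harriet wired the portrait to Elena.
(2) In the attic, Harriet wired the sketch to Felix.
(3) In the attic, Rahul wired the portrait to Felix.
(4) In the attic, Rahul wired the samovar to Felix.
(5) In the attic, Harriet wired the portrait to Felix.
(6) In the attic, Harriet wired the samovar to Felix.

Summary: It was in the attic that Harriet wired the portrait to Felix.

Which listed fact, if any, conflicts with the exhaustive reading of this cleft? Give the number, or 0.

0

The cleft puts "in the attic" in focus and presupposes the open proposition with agent = Harriet, thing = the portrait, recipient = Felix.
The exhaustive reading says no other setting fits that background.
No listed fact matches the background with a different setting. Exhaustivity holds.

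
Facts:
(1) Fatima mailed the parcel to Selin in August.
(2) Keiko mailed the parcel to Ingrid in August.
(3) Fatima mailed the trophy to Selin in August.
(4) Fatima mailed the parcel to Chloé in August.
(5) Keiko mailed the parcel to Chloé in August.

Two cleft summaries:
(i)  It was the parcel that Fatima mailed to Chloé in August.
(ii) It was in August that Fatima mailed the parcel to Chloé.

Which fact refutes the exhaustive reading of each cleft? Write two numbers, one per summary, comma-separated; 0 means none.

0, 0

(i): focus "the parcel". No fact shares Fatima as agent and Chloé as recipient and in August as setting with a different thing. 0.
(ii): focus "in August". No fact shares Fatima as agent and the parcel as thing and Chloé as recipient with a different setting. 0.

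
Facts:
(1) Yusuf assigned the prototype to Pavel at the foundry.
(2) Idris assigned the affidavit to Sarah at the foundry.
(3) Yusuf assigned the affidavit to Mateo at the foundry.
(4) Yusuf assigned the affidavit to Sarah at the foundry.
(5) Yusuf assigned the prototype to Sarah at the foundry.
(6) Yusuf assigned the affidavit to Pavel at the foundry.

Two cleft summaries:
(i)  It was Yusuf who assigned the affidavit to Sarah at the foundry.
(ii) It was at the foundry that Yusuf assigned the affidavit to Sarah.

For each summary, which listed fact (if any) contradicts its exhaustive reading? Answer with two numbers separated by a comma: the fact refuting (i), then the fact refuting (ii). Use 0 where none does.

2, 0

Summary (i) focuses "Yusuf" (the agent); background same thing, recipient, setting (the affidavit / Sarah / at the foundry). Fact (2) matches that background with agent = Idris — refutes (i).
Summary (ii) focuses "at the foundry" (the setting); background same agent, thing, recipient (Yusuf / the affidavit / Sarah). No fact matches that background with a different setting, so 0.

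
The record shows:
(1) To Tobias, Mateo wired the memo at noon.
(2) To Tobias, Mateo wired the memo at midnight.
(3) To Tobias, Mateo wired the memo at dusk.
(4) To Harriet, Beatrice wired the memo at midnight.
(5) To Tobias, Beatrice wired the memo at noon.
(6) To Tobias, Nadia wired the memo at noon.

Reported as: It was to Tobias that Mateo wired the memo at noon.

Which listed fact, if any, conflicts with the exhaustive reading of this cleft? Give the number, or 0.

0

Focus of the cleft: "Tobias" (the recipient). Presupposed background: Mateo as agent and the memo as thing and at noon as setting.
The exhaustive reading says no other recipient fits that background.
No listed fact matches the background with a different recipient. Exhaustivity holds.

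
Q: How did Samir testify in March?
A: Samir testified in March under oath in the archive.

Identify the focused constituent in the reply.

The wh-word "how" asks about the manner.
In the answer, "Samir" and "in March" are given — repeated from the question.
"in the archive" is also new, but it specifies the location, which is not what the question asks about — so it is not the focus.
The constituent filling the manner gap is "under oath"; that is the focus.

under oath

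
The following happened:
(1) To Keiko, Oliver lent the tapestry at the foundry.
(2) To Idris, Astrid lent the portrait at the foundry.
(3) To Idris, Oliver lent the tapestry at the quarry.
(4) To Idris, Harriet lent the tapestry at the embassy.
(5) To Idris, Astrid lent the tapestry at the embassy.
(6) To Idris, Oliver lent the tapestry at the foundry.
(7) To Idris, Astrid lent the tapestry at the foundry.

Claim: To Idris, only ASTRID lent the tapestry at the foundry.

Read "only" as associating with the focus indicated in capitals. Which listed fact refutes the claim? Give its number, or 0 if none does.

6

Focus (in capitals) is "Astrid" — the agent. "Only" excludes alternative agents while holding fixed the tapestry as thing and Idris as recipient and at the foundry as setting.
Fact (6) matches on the tapestry as thing and Idris as recipient and at the foundry as setting, but has agent = Oliver instead. That refutes the claim.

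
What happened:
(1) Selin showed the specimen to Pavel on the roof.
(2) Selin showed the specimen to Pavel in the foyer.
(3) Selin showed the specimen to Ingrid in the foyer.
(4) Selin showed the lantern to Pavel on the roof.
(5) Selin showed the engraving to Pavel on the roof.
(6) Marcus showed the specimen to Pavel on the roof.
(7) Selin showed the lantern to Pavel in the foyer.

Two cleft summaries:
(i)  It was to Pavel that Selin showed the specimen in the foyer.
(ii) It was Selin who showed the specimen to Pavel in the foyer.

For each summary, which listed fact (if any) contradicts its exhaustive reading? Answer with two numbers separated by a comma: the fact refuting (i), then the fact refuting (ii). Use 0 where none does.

3, 0

Summary (i) focuses "Pavel" (the recipient); background same agent, thing, setting (Selin / the specimen / in the foyer). Fact (3) matches that background with recipient = Ingrid — refutes (i).
Summary (ii) focuses "Selin" (the agent); background same thing, recipient, setting (the specimen / Pavel / in the foyer). No fact matches that background with a different agent, so 0.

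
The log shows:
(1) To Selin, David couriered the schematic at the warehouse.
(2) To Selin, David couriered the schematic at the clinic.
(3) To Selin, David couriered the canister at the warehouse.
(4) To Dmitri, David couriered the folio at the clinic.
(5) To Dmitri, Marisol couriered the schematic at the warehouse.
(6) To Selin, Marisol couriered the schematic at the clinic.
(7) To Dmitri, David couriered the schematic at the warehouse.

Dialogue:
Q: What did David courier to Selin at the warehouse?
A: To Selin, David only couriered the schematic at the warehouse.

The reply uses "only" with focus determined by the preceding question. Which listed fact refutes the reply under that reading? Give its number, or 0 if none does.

Answering "What did ...?" puts focus on the thing — here, "the schematic".
"Only" then excludes alternative things while the background — same agent, recipient, setting (David / Selin / at the warehouse) — is held fixed.
Fact (3) shares the background with a different thing (the canister) — counterexample.
(Fact (2) would refute a reading with focus on the setting — but that is not what the question asks.)

3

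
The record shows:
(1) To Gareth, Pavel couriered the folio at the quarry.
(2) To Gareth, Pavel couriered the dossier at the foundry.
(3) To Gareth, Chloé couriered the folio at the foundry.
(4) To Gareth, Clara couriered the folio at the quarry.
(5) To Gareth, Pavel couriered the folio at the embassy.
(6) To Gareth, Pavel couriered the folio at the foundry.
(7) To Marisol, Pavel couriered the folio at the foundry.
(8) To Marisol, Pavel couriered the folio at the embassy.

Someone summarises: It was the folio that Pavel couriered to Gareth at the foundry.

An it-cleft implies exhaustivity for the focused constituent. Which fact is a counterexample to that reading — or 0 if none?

The cleft puts "the folio" in focus and presupposes the open proposition with agent = Pavel, recipient = Gareth, setting = at the foundry.
Exhaustivity: the folio is the only thing satisfying that background.
Fact (2) shares the background but with thing = the dossier; exhaustivity is violated.

2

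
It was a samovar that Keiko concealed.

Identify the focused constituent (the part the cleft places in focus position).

In an it-cleft "It was X that/who ...", the clefted constituent X is the focus; the that/who-clause expresses the presupposed open proposition.
Here the focus is "a samovar". The backgrounded (presupposed) material includes "Keiko".

a samovar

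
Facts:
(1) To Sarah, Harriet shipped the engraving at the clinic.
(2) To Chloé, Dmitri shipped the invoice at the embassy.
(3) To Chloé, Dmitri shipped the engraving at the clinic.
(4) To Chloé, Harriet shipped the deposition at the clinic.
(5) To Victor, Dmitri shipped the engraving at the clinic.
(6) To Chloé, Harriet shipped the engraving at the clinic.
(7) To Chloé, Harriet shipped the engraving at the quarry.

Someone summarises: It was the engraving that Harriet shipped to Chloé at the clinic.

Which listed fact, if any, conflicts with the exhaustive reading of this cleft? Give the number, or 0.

The cleft puts "the engraving" in focus and presupposes the open proposition with same agent, recipient, setting (Harriet / Chloé / at the clinic).
Exhaustivity: the engraving is the only thing satisfying that background.
But fact (4) also has same agent, recipient, setting (Harriet / Chloé / at the clinic), with thing = the deposition — so the exhaustive reading fails.

4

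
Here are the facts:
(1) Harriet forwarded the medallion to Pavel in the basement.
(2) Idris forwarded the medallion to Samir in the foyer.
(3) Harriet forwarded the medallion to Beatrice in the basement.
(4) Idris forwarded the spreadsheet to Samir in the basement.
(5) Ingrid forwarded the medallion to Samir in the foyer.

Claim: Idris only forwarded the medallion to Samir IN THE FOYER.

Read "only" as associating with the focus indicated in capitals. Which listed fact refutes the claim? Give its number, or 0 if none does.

0

Focus (in capitals) is "in the foyer" — the setting. "Only" excludes alternative settings while holding fixed same agent, thing, recipient (Idris / the medallion / Samir).
Every other fact changes something in the background, not just the setting. Nothing refutes the claim.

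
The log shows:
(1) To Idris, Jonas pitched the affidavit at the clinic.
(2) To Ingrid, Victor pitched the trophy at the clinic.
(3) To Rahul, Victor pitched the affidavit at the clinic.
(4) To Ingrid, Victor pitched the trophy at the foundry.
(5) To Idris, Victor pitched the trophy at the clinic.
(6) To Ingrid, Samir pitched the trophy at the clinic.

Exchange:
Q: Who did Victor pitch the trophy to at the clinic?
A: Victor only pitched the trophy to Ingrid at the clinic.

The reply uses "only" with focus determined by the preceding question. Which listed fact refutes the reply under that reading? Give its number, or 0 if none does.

The question "Who did ... to ...?" targets the recipient, so in the reply the focus falls on "Ingrid".
So "only" ranges over recipients; the rest (Victor as agent and the trophy as thing and at the clinic as setting) is presupposed.
Fact (5) shares the background with a different recipient (Idris) — counterexample.
(Fact (4) would refute a reading with focus on the setting — but that is not what the question asks.)

5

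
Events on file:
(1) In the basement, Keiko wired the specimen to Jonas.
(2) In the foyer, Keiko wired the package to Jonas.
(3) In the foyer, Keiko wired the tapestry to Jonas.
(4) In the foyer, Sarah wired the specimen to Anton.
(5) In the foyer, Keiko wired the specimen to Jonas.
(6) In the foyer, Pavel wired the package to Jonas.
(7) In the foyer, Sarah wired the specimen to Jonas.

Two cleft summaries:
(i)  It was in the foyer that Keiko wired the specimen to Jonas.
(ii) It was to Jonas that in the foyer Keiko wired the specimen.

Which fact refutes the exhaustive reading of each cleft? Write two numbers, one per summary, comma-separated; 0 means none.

1, 0

Summary (i) focuses "in the foyer" (the setting); background same agent, thing, recipient (Keiko / the specimen / Jonas). Fact (1) matches that background with setting = in the basement — refutes (i).
Summary (ii) focuses "Jonas" (the recipient); background same agent, thing, setting (Keiko / the specimen / in the foyer). No fact matches that background with a different recipient, so 0.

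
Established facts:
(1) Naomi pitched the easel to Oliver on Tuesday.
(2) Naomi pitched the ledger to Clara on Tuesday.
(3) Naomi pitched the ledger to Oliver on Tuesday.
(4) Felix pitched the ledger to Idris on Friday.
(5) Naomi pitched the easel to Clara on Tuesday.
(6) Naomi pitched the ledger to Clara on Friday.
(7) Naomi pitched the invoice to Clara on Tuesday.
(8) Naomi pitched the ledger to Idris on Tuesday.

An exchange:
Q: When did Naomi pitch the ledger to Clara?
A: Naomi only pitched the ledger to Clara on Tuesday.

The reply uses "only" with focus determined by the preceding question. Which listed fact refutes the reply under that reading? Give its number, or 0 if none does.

The question "When did ...?" targets the setting, so in the reply the focus falls on "on Tuesday".
"Only" then excludes alternative settings while the background — Naomi as agent and the ledger as thing and Clara as recipient — is held fixed.
Fact (6) keeps Naomi as agent and the ledger as thing and Clara as recipient but has setting = on Friday; that refutes the reply.
(Fact (3) would refute a reading with focus on the recipient — but that is not what the question asks.)

6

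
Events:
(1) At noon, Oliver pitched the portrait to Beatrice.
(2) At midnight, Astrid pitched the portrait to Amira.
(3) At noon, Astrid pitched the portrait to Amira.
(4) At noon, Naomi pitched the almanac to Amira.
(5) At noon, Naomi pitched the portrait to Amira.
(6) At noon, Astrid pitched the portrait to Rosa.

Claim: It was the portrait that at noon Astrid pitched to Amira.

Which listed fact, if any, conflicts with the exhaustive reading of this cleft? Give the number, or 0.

0

The cleft puts "the portrait" in focus and presupposes the open proposition with same agent, recipient, setting (Astrid / Amira / at noon).
The exhaustive reading says no other thing fits that background.
No listed fact matches the background with a different thing. Exhaustivity holds.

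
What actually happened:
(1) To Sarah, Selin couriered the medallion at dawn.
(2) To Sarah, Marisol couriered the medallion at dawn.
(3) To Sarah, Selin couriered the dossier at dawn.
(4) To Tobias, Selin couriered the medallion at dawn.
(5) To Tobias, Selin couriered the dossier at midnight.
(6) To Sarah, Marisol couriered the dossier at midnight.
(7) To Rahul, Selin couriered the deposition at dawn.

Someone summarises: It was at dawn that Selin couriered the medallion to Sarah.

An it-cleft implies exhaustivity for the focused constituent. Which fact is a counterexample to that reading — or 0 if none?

Focus of the cleft: "at dawn" (the setting). Presupposed background: same agent, thing, recipient (Selin / the medallion / Sarah).
Exhaustivity: at dawn is the only setting satisfying that background.
No listed fact matches the background with a different setting. Exhaustivity holds.

0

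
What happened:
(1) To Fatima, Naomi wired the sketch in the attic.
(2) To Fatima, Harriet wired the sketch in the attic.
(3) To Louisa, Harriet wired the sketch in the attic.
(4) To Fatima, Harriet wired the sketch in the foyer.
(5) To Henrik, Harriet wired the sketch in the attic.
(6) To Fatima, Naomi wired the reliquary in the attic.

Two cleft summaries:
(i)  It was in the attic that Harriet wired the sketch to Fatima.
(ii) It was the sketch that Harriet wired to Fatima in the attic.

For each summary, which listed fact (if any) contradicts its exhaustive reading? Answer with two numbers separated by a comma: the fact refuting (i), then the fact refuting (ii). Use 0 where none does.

4, 0

(i): focus "in the attic". Looking for Harriet as agent and the sketch as thing and Fatima as recipient with some other setting — fact (4) has in the foyer there. Refuted.
(ii): focus "the sketch". No fact shares Harriet as agent and Fatima as recipient and in the attic as setting with a different thing. 0.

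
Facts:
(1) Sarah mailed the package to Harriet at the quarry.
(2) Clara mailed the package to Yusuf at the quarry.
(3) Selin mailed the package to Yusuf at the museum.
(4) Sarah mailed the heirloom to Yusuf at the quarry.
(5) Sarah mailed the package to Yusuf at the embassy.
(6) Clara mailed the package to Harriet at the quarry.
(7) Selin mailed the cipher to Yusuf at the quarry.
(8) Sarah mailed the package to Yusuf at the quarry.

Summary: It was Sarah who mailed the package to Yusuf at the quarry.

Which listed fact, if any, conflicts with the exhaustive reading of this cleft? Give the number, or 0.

2

The cleft puts "Sarah" in focus and presupposes the open proposition with same thing, recipient, setting (the package / Yusuf / at the quarry).
The exhaustive reading says no other agent fits that background.
But fact (2) also has same thing, recipient, setting (the package / Yusuf / at the quarry), with agent = Clara — so the exhaustive reading fails.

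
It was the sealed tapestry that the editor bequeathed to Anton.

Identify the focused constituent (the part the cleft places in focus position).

In an it-cleft "It was X that/who ...", the clefted constituent X is the focus; the that/who-clause expresses the presupposed open proposition.
Here the focus is "the sealed tapestry". The backgrounded (presupposed) material includes "the editor" and "to Anton".

the sealed tapestry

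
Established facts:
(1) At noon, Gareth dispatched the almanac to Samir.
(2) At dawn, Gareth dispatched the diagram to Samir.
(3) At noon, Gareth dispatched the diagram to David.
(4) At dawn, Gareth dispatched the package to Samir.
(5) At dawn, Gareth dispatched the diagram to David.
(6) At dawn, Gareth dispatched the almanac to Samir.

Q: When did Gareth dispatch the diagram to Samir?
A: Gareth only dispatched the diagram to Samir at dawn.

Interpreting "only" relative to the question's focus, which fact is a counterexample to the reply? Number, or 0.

0

Answering "When did ...?" puts focus on the setting — here, "at dawn".
So "only" ranges over settings; the rest (Gareth as agent and the diagram as thing and Samir as recipient) is presupposed.
No listed fact shares that background with another setting. Nothing contradicts the reply.
(Fact (4) would refute a reading with focus on the thing — but that is not what the question asks.)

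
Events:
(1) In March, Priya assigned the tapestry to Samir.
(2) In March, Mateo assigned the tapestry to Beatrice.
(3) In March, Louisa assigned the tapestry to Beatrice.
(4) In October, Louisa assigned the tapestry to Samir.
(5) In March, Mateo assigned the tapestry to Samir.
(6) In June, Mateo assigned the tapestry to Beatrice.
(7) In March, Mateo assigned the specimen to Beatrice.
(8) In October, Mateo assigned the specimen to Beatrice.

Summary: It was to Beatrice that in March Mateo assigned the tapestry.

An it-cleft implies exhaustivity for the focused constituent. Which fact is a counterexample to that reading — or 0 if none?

Focus of the cleft: "Beatrice" (the recipient). Presupposed background: Mateo as agent and the tapestry as thing and in March as setting.
The exhaustive reading says no other recipient fits that background.
Fact (5) shares the background but with recipient = Samir; exhaustivity is violated.

5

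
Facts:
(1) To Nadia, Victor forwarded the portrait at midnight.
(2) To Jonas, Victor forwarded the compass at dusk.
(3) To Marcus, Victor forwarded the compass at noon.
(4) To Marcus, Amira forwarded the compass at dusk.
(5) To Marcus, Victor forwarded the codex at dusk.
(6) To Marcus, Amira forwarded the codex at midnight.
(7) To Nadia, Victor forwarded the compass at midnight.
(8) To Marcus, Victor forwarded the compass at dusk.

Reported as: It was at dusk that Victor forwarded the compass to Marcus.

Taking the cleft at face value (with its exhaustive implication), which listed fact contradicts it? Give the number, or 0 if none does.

3

Focus of the cleft: "at dusk" (the setting). Presupposed background: agent = Victor, thing = the compass, recipient = Marcus.
Exhaustivity: at dusk is the only setting satisfying that background.
Fact (3) shares the background but with setting = at noon; exhaustivity is violated.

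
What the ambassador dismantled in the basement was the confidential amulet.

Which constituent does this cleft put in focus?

the confidential amulet

In a pseudo-cleft "What ... was X", the post-copular constituent X is the focus.
Here the focus is "the confidential amulet". The backgrounded (presupposed) material includes "the ambassador" and "in the basement".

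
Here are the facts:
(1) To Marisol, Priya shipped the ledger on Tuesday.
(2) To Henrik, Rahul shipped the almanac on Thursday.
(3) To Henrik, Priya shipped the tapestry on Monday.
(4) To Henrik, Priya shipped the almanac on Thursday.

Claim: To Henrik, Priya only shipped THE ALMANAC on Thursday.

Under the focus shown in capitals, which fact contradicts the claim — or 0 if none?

0

The capitals mark "the almanac" as focus. So "only" rules out other things, with the rest (same agent, recipient, setting (Priya / Henrik / on Thursday)) as background.
Every other fact changes something in the background, not just the thing. Nothing refutes the claim.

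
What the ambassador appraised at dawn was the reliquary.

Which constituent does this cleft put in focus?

In a pseudo-cleft "What ... was X", the post-copular constituent X is the focus.
Here the focus is "the reliquary". The backgrounded (presupposed) material includes "the ambassador" and "at dawn".

the reliquary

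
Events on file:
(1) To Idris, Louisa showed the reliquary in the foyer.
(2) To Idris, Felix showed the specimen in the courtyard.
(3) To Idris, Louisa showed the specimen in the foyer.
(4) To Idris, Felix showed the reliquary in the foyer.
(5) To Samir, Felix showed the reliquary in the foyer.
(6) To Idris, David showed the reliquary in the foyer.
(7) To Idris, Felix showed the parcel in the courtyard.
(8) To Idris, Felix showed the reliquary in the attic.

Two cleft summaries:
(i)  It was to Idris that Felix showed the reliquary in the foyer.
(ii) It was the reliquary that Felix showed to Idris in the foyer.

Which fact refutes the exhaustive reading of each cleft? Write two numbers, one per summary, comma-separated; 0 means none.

(i): focus "Idris". Looking for agent = Felix, thing = the reliquary, setting = in the foyer with some other recipient — fact (5) has Samir there. Refuted.
(ii): focus "the reliquary". No fact shares agent = Felix, recipient = Idris, setting = in the foyer with a different thing. 0.

5, 0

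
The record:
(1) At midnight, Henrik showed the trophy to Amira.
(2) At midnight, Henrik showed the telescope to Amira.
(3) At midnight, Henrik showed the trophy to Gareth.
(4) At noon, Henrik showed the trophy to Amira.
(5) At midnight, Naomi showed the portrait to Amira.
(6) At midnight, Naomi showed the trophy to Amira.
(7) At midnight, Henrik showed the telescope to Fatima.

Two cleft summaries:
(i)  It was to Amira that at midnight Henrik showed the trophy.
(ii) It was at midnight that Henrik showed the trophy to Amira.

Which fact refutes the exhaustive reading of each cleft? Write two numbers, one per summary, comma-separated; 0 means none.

3, 4

Summary (i) focuses "Amira" (the recipient); background Henrik as agent and the trophy as thing and at midnight as setting. Fact (3) matches that background with recipient = Gareth — refutes (i).
Summary (ii) focuses "at midnight" (the setting); background Henrik as agent and the trophy as thing and Amira as recipient. Fact (4) matches that background with setting = at noon — refutes (ii).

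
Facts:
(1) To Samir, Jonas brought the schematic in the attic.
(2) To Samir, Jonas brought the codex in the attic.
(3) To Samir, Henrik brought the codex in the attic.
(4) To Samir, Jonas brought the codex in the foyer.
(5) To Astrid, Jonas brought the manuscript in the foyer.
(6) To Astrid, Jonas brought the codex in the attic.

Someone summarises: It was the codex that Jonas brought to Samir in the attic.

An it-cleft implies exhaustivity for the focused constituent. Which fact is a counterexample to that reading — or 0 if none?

1

The cleft puts "the codex" in focus and presupposes the open proposition with agent = Jonas, recipient = Samir, setting = in the attic.
Exhaustivity: the codex is the only thing satisfying that background.
But fact (1) also has agent = Jonas, recipient = Samir, setting = in the attic, with thing = the schematic — so the exhaustive reading fails.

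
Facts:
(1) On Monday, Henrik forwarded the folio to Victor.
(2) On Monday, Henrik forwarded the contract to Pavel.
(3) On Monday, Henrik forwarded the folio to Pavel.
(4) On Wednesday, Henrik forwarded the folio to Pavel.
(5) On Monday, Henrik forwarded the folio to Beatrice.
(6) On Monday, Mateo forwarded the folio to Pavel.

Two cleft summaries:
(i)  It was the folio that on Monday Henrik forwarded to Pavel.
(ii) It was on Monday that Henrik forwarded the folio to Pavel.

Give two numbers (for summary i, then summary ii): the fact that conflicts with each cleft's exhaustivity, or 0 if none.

2, 4

(i): focus "the folio". Looking for Henrik as agent and Pavel as recipient and on Monday as setting with some other thing — fact (2) has the contract there. Refuted.
(ii): focus "on Monday". Looking for Henrik as agent and the folio as thing and Pavel as recipient with some other setting — fact (4) has on Wednesday there. Refuted.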